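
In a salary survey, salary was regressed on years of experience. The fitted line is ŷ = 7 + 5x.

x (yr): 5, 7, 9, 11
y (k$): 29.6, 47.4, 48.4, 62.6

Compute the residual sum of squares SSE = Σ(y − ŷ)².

SSE = 48.24

x=5: ŷ = 7 + 5·5 = 32; r = 29.6 − 32 = -2.4
x=7: ŷ = 7 + 5·7 = 42; r = 47.4 − 42 = 5.4
x=9: ŷ = 7 + 5·9 = 52; r = 48.4 − 52 = -3.6
x=11: ŷ = 7 + 5·11 = 62; r = 62.6 − 62 = 0.6
SSE = 5.76 + 29.16 + 12.96 + 0.36 = 48.24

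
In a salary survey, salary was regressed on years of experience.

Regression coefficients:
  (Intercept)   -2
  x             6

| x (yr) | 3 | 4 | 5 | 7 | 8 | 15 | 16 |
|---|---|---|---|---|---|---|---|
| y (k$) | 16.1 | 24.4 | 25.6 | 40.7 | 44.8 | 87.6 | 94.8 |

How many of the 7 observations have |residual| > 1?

x=3: ŷ = -2 + 6·3 = 16; e = 16.1 − 16 = 0.1
x=4: ŷ = -2 + 6·4 = 22; e = 24.4 − 22 = 2.4
x=5: ŷ = -2 + 6·5 = 28; e = 25.6 − 28 = -2.4
x=7: ŷ = -2 + 6·7 = 40; e = 40.7 − 40 = 0.7
x=8: ŷ = -2 + 6·8 = 46; e = 44.8 − 46 = -1.2
x=15: ŷ = -2 + 6·15 = 88; e = 87.6 − 88 = -0.4
x=16: ŷ = -2 + 6·16 = 94; e = 94.8 − 94 = 0.8
|e| > 1: x=4 (|e|=2.4), x=5 (|e|=2.4), x=8 (|e|=1.2) → 3

3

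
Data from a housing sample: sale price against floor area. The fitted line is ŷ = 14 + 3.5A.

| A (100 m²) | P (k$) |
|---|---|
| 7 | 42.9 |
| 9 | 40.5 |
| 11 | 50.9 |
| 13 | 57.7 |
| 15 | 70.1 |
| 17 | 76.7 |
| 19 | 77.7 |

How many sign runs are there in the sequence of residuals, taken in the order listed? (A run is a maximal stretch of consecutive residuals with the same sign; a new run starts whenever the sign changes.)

A=7: ŷ = 14 + 3.5·7 = 38.5; e = 42.9 − 38.5 = 4.4
A=9: ŷ = 14 + 3.5·9 = 45.5; e = 40.5 − 45.5 = -5
A=11: ŷ = 14 + 3.5·11 = 52.5; e = 50.9 − 52.5 = -1.6
A=13: ŷ = 14 + 3.5·13 = 59.5; e = 57.7 − 59.5 = -1.8
A=15: ŷ = 14 + 3.5·15 = 66.5; e = 70.1 − 66.5 = 3.6
A=17: ŷ = 14 + 3.5·17 = 73.5; e = 76.7 − 73.5 = 3.2
A=19: ŷ = 14 + 3.5·19 = 80.5; e = 77.7 − 80.5 = -2.8
Signs: + − − − + + −
Runs: +×1, −×3, +×2, −×1 → 4

4 runs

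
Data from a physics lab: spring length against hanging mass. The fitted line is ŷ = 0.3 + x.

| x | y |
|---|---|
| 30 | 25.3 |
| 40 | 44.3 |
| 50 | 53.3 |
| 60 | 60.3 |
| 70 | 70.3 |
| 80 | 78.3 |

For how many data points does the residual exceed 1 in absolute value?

4

x=30: ŷ = 0.3 + 30 = 30.3; e = 25.3 − 30.3 = -5
x=40: ŷ = 0.3 + 40 = 40.3; e = 44.3 − 40.3 = 4
x=50: ŷ = 0.3 + 50 = 50.3; e = 53.3 − 50.3 = 3
x=60: ŷ = 0.3 + 60 = 60.3; e = 60.3 − 60.3 = 0
x=70: ŷ = 0.3 + 70 = 70.3; e = 70.3 − 70.3 = 0
x=80: ŷ = 0.3 + 80 = 80.3; e = 78.3 − 80.3 = -2
|e| > 1: x=30 (|e|=5), x=40 (|e|=4), x=50 (|e|=3), x=80 (|e|=2) → 4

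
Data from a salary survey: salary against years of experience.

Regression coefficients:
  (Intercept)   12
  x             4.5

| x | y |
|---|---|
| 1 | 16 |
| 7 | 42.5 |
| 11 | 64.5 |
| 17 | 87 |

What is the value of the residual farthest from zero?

r = 3

x=1: ŷ = 12 + 4.5·1 = 16.5; r = 16 − 16.5 = -0.5
x=7: ŷ = 12 + 4.5·7 = 43.5; r = 42.5 − 43.5 = -1
x=11: ŷ = 12 + 4.5·11 = 61.5; r = 64.5 − 61.5 = 3
x=17: ŷ = 12 + 4.5·17 = 88.5; r = 87 − 88.5 = -1.5
Largest |r| is 3 at x = 11, residual 3.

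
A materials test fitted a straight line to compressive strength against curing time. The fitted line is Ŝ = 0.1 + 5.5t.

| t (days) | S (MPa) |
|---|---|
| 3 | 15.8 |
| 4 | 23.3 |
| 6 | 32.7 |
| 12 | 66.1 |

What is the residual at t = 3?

Ŝ = 0.1 + 5.5·3 = 16.6
e = 15.8 − 16.6 = -0.8

e = -0.8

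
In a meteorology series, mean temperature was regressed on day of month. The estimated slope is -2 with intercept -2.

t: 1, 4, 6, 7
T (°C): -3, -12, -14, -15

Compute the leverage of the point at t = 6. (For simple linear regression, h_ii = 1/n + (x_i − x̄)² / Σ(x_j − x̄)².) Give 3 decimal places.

h = 0.357

t̄ = (1 + 4 + 6 + 7)/4 = 4.5
Σ(t − t̄)² = 12.25 + 0.25 + 2.25 + 6.25 = 21
h = 1/4 + (1.5)²/21 = 0.25 + 0.107143 = 0.357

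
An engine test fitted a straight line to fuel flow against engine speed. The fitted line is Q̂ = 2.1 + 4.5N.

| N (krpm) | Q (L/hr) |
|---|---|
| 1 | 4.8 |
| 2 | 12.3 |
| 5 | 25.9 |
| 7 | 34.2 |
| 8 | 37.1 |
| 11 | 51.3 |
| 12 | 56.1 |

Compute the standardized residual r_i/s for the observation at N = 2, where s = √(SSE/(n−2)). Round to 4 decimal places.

0.9595

N=1: Q̂ = 2.1 + 4.5·1 = 6.6; r = 4.8 − 6.6 = -1.8
N=2: Q̂ = 2.1 + 4.5·2 = 11.1; r = 12.3 − 11.1 = 1.2
N=5: Q̂ = 2.1 + 4.5·5 = 24.6; r = 25.9 − 24.6 = 1.3
N=7: Q̂ = 2.1 + 4.5·7 = 33.6; r = 34.2 − 33.6 = 0.6
N=8: Q̂ = 2.1 + 4.5·8 = 38.1; r = 37.1 − 38.1 = -1
N=11: Q̂ = 2.1 + 4.5·11 = 51.6; r = 51.3 − 51.6 = -0.3
N=12: Q̂ = 2.1 + 4.5·12 = 56.1; r = 56.1 − 56.1 = 0
SSE = 3.24 + 1.44 + 1.69 + 0.36 + 1 + 0.09 + 0 = 7.82
s = √(7.82/5) = 1.2506
r/s = 1.2 / 1.2506 = 0.9595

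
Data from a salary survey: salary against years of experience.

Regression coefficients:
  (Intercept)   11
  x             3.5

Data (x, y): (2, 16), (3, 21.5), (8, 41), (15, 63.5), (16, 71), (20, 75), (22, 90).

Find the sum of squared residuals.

x=2: ŷ = 11 + 3.5·2 = 18; e = 16 − 18 = -2
x=3: ŷ = 11 + 3.5·3 = 21.5; e = 21.5 − 21.5 = 0
x=8: ŷ = 11 + 3.5·8 = 39; e = 41 − 39 = 2
x=15: ŷ = 11 + 3.5·15 = 63.5; e = 63.5 − 63.5 = 0
x=16: ŷ = 11 + 3.5·16 = 67; e = 71 − 67 = 4
x=20: ŷ = 11 + 3.5·20 = 81; e = 75 − 81 = -6
x=22: ŷ = 11 + 3.5·22 = 88; e = 90 − 88 = 2
SSE = 4 + 0 + 4 + 0 + 16 + 36 + 4 = 64

SSE = 64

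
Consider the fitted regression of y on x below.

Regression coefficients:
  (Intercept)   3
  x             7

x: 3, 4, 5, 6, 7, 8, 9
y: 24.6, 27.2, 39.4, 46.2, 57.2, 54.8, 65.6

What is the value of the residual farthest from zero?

e = 5.2

x=3: ŷ = 3 + 7·3 = 24; e = 24.6 − 24 = 0.6
x=4: ŷ = 3 + 7·4 = 31; e = 27.2 − 31 = -3.8
x=5: ŷ = 3 + 7·5 = 38; e = 39.4 − 38 = 1.4
x=6: ŷ = 3 + 7·6 = 45; e = 46.2 − 45 = 1.2
x=7: ŷ = 3 + 7·7 = 52; e = 57.2 − 52 = 5.2
x=8: ŷ = 3 + 7·8 = 59; e = 54.8 − 59 = -4.2
x=9: ŷ = 3 + 7·9 = 66; e = 65.6 − 66 = -0.4
Largest |e| is 5.2 at x = 7, residual 5.2.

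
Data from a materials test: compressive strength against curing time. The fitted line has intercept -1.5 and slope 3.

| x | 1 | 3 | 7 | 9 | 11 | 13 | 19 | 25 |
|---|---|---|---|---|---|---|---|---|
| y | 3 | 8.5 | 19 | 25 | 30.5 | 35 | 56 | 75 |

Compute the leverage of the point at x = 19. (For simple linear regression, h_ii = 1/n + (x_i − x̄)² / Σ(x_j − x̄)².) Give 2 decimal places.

h = 0.27

x̄ = (1 + 3 + 7 + 9 + 11 + 13 + 19 + 25)/8 = 11
Σ(x − x̄)² = 100 + 64 + 16 + 4 + 0 + 4 + 64 + 196 = 448
h = 1/8 + (8)²/448 = 0.125 + 0.142857 = 0.27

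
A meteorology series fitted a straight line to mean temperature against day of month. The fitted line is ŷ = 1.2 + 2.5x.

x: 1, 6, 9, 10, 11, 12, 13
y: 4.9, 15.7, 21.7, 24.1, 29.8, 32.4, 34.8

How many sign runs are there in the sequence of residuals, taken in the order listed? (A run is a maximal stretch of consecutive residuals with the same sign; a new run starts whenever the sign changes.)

3 runs

x=1: ŷ = 1.2 + 2.5·1 = 3.7; e = 4.9 − 3.7 = 1.2
x=6: ŷ = 1.2 + 2.5·6 = 16.2; e = 15.7 − 16.2 = -0.5
x=9: ŷ = 1.2 + 2.5·9 = 23.7; e = 21.7 − 23.7 = -2
x=10: ŷ = 1.2 + 2.5·10 = 26.2; e = 24.1 − 26.2 = -2.1
x=11: ŷ = 1.2 + 2.5·11 = 28.7; e = 29.8 − 28.7 = 1.1
x=12: ŷ = 1.2 + 2.5·12 = 31.2; e = 32.4 − 31.2 = 1.2
x=13: ŷ = 1.2 + 2.5·13 = 33.7; e = 34.8 − 33.7 = 1.1
Signs: + − − − + + +
Runs: +×1, −×3, +×3 → 3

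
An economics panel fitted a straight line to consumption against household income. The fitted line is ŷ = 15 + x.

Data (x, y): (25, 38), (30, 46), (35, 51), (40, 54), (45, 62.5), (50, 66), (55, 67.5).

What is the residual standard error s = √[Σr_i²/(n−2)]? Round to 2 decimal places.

s = 2.02

x=25: ŷ = 15 + 25 = 40; r = 38 − 40 = -2
x=30: ŷ = 15 + 30 = 45; r = 46 − 45 = 1
x=35: ŷ = 15 + 35 = 50; r = 51 − 50 = 1
x=40: ŷ = 15 + 40 = 55; r = 54 − 55 = -1
x=45: ŷ = 15 + 45 = 60; r = 62.5 − 60 = 2.5
x=50: ŷ = 15 + 50 = 65; r = 66 − 65 = 1
x=55: ŷ = 15 + 55 = 70; r = 67.5 − 70 = -2.5
SSE = 4 + 1 + 1 + 1 + 6.25 + 1 + 6.25 = 20.5
s = √(20.5/5) = √4.1 ≈ 2.02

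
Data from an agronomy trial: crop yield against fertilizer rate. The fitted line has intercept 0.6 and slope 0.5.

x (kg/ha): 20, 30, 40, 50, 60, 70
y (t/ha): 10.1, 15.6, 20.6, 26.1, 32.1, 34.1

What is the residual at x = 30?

e = 0

ŷ = 0.6 + 0.5·30 = 15.6
e = 15.6 − 15.6 = 0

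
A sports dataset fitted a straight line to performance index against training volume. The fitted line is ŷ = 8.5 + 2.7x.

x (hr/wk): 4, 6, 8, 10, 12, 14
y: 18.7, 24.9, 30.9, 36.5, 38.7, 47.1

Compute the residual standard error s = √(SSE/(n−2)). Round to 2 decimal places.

x=4: ŷ = 8.5 + 2.7·4 = 19.3; e = 18.7 − 19.3 = -0.6
x=6: ŷ = 8.5 + 2.7·6 = 24.7; e = 24.9 − 24.7 = 0.2
x=8: ŷ = 8.5 + 2.7·8 = 30.1; e = 30.9 − 30.1 = 0.8
x=10: ŷ = 8.5 + 2.7·10 = 35.5; e = 36.5 − 35.5 = 1
x=12: ŷ = 8.5 + 2.7·12 = 40.9; e = 38.7 − 40.9 = -2.2
x=14: ŷ = 8.5 + 2.7·14 = 46.3; e = 47.1 − 46.3 = 0.8
SSE = 0.36 + 0.04 + 0.64 + 1 + 4.84 + 0.64 = 7.52
s = √(7.52/4) = √1.88 ≈ 1.37

s = 1.37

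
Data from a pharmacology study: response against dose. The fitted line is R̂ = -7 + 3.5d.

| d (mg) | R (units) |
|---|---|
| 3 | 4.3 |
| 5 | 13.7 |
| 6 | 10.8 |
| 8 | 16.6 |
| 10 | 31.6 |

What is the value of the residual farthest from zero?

d=3: R̂ = -7 + 3.5·3 = 3.5; e = 4.3 − 3.5 = 0.8
d=5: R̂ = -7 + 3.5·5 = 10.5; e = 13.7 − 10.5 = 3.2
d=6: R̂ = -7 + 3.5·6 = 14; e = 10.8 − 14 = -3.2
d=8: R̂ = -7 + 3.5·8 = 21; e = 16.6 − 21 = -4.4
d=10: R̂ = -7 + 3.5·10 = 28; e = 31.6 − 28 = 3.6
Largest |e| is 4.4 at d = 8, residual -4.4.

e = -4.4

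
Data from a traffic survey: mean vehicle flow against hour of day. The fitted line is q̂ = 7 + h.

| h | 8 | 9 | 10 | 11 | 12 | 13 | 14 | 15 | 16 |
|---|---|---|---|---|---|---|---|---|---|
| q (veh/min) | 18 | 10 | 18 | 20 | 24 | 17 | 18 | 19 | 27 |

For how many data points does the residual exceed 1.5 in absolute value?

h=8: q̂ = 7 + 8 = 15; r = 18 − 15 = 3
h=9: q̂ = 7 + 9 = 16; r = 10 − 16 = -6
h=10: q̂ = 7 + 10 = 17; r = 18 − 17 = 1
h=11: q̂ = 7 + 11 = 18; r = 20 − 18 = 2
h=12: q̂ = 7 + 12 = 19; r = 24 − 19 = 5
h=13: q̂ = 7 + 13 = 20; r = 17 − 20 = -3
h=14: q̂ = 7 + 14 = 21; r = 18 − 21 = -3
h=15: q̂ = 7 + 15 = 22; r = 19 − 22 = -3
h=16: q̂ = 7 + 16 = 23; r = 27 − 23 = 4
|r| > 1.5: h=8 (|r|=3), h=9 (|r|=6), h=11 (|r|=2), h=12 (|r|=5), h=13 (|r|=3), h=14 (|r|=3), h=15 (|r|=3), h=16 (|r|=4) → 8

8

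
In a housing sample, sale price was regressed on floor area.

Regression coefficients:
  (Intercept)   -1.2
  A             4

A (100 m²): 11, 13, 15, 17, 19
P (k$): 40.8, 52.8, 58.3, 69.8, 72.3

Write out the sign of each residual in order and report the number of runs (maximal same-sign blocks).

5 runs

A=11: P̂ = -1.2 + 4·11 = 42.8; r = 40.8 − 42.8 = -2
A=13: P̂ = -1.2 + 4·13 = 50.8; r = 52.8 − 50.8 = 2
A=15: P̂ = -1.2 + 4·15 = 58.8; r = 58.3 − 58.8 = -0.5
A=17: P̂ = -1.2 + 4·17 = 66.8; r = 69.8 − 66.8 = 3
A=19: P̂ = -1.2 + 4·19 = 74.8; r = 72.3 − 74.8 = -2.5
Signs: − + − + −
Runs: −×1, +×1, −×1, +×1, −×1 → 5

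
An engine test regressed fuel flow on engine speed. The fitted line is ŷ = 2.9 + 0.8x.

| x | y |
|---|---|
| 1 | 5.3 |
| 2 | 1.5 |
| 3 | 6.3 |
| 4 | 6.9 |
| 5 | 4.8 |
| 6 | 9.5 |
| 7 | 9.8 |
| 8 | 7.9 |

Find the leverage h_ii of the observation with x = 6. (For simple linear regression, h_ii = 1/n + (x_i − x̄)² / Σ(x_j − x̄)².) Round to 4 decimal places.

x̄ = (1 + 2 + 3 + 4 + 5 + 6 + 7 + 8)/8 = 4.5
Σ(x − x̄)² = 12.25 + 6.25 + 2.25 + 0.25 + 0.25 + 2.25 + 6.25 + 12.25 = 42
h = 1/8 + (1.5)²/42 = 0.125 + 0.0535714 = 0.1786

h = 0.1786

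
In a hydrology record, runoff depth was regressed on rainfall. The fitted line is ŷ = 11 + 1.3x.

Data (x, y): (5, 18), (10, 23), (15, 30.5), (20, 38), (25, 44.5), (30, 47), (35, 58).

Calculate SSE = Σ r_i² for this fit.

x=5: ŷ = 11 + 1.3·5 = 17.5; r = 18 − 17.5 = 0.5
x=10: ŷ = 11 + 1.3·10 = 24; r = 23 − 24 = -1
x=15: ŷ = 11 + 1.3·15 = 30.5; r = 30.5 − 30.5 = 0
x=20: ŷ = 11 + 1.3·20 = 37; r = 38 − 37 = 1
x=25: ŷ = 11 + 1.3·25 = 43.5; r = 44.5 − 43.5 = 1
x=30: ŷ = 11 + 1.3·30 = 50; r = 47 − 50 = -3
x=35: ŷ = 11 + 1.3·35 = 56.5; r = 58 − 56.5 = 1.5
SSE = 0.25 + 1 + 0 + 1 + 1 + 9 + 2.25 = 14.5

SSE = 14.5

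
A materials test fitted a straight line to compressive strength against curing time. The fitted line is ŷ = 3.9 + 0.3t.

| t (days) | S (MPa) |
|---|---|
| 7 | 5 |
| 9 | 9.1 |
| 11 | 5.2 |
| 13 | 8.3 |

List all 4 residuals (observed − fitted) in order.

-1, 2.5, -2, 0.5

t=7: ŷ = 3.9 + 0.3·7 = 6; e = 5 − 6 = -1
t=9: ŷ = 3.9 + 0.3·9 = 6.6; e = 9.1 − 6.6 = 2.5
t=11: ŷ = 3.9 + 0.3·11 = 7.2; e = 5.2 − 7.2 = -2
t=13: ŷ = 3.9 + 0.3·13 = 7.8; e = 8.3 − 7.8 = 0.5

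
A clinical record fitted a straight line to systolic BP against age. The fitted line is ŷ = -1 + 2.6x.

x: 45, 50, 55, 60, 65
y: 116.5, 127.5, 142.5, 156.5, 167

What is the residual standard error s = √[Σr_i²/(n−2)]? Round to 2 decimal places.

s = 1.41

x=45: ŷ = -1 + 2.6·45 = 116; r = 116.5 − 116 = 0.5
x=50: ŷ = -1 + 2.6·50 = 129; r = 127.5 − 129 = -1.5
x=55: ŷ = -1 + 2.6·55 = 142; r = 142.5 − 142 = 0.5
x=60: ŷ = -1 + 2.6·60 = 155; r = 156.5 − 155 = 1.5
x=65: ŷ = -1 + 2.6·65 = 168; r = 167 − 168 = -1
SSE = 0.25 + 2.25 + 0.25 + 2.25 + 1 = 6
s = √(6/3) = √2 ≈ 1.41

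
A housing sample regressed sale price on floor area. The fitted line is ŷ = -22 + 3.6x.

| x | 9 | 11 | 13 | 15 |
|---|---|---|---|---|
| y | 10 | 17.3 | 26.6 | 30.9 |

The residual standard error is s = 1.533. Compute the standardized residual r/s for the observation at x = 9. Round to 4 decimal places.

-0.2609

ŷ = -22 + 3.6·9 = 10.4
r = 10 − 10.4 = -0.4
r/s = -0.4 / 1.533 = -0.2609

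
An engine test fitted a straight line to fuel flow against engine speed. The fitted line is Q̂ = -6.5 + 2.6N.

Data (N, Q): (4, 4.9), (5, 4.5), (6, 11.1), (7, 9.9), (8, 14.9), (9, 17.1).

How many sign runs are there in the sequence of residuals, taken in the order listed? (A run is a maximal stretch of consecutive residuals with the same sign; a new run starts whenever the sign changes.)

N=4: Q̂ = -6.5 + 2.6·4 = 3.9; e = 4.9 − 3.9 = 1
N=5: Q̂ = -6.5 + 2.6·5 = 6.5; e = 4.5 − 6.5 = -2
N=6: Q̂ = -6.5 + 2.6·6 = 9.1; e = 11.1 − 9.1 = 2
N=7: Q̂ = -6.5 + 2.6·7 = 11.7; e = 9.9 − 11.7 = -1.8
N=8: Q̂ = -6.5 + 2.6·8 = 14.3; e = 14.9 − 14.3 = 0.6
N=9: Q̂ = -6.5 + 2.6·9 = 16.9; e = 17.1 − 16.9 = 0.2
Signs: + − + − + +
Runs: +×1, −×1, +×1, −×1, +×2 → 5

5 runs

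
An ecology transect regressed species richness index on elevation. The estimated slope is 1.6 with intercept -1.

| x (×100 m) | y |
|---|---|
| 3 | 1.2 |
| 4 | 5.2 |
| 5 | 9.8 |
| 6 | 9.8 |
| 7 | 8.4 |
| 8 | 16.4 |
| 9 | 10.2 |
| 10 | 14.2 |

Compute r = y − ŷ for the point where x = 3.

r = -2.6

ŷ = -1 + 1.6·3 = 3.8
r = 1.2 − 3.8 = -2.6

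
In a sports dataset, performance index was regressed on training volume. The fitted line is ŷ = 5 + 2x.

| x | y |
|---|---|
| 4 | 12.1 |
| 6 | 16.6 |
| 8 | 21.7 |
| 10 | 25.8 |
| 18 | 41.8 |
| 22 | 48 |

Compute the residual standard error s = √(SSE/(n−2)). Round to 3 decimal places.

s = 0.967

x=4: ŷ = 5 + 2·4 = 13; r = 12.1 − 13 = -0.9
x=6: ŷ = 5 + 2·6 = 17; r = 16.6 − 17 = -0.4
x=8: ŷ = 5 + 2·8 = 21; r = 21.7 − 21 = 0.7
x=10: ŷ = 5 + 2·10 = 25; r = 25.8 − 25 = 0.8
x=18: ŷ = 5 + 2·18 = 41; r = 41.8 − 41 = 0.8
x=22: ŷ = 5 + 2·22 = 49; r = 48 − 49 = -1
SSE = 0.81 + 0.16 + 0.49 + 0.64 + 0.64 + 1 = 3.74
s = √(3.74/4) = √0.935 ≈ 0.967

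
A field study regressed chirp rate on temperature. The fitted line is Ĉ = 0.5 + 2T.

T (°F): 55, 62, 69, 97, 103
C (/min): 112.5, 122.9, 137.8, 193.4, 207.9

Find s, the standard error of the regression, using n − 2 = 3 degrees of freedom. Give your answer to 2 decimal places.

s = 1.85

T=55: Ĉ = 0.5 + 2·55 = 110.5; e = 112.5 − 110.5 = 2
T=62: Ĉ = 0.5 + 2·62 = 124.5; e = 122.9 − 124.5 = -1.6
T=69: Ĉ = 0.5 + 2·69 = 138.5; e = 137.8 − 138.5 = -0.7
T=97: Ĉ = 0.5 + 2·97 = 194.5; e = 193.4 − 194.5 = -1.1
T=103: Ĉ = 0.5 + 2·103 = 206.5; e = 207.9 − 206.5 = 1.4
SSE = 4 + 2.56 + 0.49 + 1.21 + 1.96 = 10.22
s = √(10.22/3) = √3.40667 ≈ 1.85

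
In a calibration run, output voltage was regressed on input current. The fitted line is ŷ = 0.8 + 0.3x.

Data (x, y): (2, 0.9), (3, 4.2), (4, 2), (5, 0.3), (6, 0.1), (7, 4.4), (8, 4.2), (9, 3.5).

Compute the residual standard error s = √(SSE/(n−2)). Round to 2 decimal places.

x=2: ŷ = 0.8 + 0.3·2 = 1.4; e = 0.9 − 1.4 = -0.5
x=3: ŷ = 0.8 + 0.3·3 = 1.7; e = 4.2 − 1.7 = 2.5
x=4: ŷ = 0.8 + 0.3·4 = 2; e = 2 − 2 = 0
x=5: ŷ = 0.8 + 0.3·5 = 2.3; e = 0.3 − 2.3 = -2
x=6: ŷ = 0.8 + 0.3·6 = 2.6; e = 0.1 − 2.6 = -2.5
x=7: ŷ = 0.8 + 0.3·7 = 2.9; e = 4.4 − 2.9 = 1.5
x=8: ŷ = 0.8 + 0.3·8 = 3.2; e = 4.2 − 3.2 = 1
x=9: ŷ = 0.8 + 0.3·9 = 3.5; e = 3.5 − 3.5 = 0
SSE = 0.25 + 6.25 + 0 + 4 + 6.25 + 2.25 + 1 + 0 = 20
s = √(20/6) = √3.33333 ≈ 1.83

s = 1.83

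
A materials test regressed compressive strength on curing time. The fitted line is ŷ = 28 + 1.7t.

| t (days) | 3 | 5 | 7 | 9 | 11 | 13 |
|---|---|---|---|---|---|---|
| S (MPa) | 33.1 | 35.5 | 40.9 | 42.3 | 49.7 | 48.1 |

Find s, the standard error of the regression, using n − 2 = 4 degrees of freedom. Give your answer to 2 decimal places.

s = 2.00

t=3: ŷ = 28 + 1.7·3 = 33.1; e = 33.1 − 33.1 = 0
t=5: ŷ = 28 + 1.7·5 = 36.5; e = 35.5 − 36.5 = -1
t=7: ŷ = 28 + 1.7·7 = 39.9; e = 40.9 − 39.9 = 1
t=9: ŷ = 28 + 1.7·9 = 43.3; e = 42.3 − 43.3 = -1
t=11: ŷ = 28 + 1.7·11 = 46.7; e = 49.7 − 46.7 = 3
t=13: ŷ = 28 + 1.7·13 = 50.1; e = 48.1 − 50.1 = -2
SSE = 0 + 1 + 1 + 1 + 9 + 4 = 16
s = √(16/4) = √4 ≈ 2.00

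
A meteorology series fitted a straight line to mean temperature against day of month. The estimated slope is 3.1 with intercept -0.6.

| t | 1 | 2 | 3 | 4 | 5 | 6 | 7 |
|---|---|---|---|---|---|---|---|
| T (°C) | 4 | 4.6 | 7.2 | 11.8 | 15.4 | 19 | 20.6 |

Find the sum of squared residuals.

t=1: ŷ = -0.6 + 3.1·1 = 2.5; e = 4 − 2.5 = 1.5
t=2: ŷ = -0.6 + 3.1·2 = 5.6; e = 4.6 − 5.6 = -1
t=3: ŷ = -0.6 + 3.1·3 = 8.7; e = 7.2 − 8.7 = -1.5
t=4: ŷ = -0.6 + 3.1·4 = 11.8; e = 11.8 − 11.8 = 0
t=5: ŷ = -0.6 + 3.1·5 = 14.9; e = 15.4 − 14.9 = 0.5
t=6: ŷ = -0.6 + 3.1·6 = 18; e = 19 − 18 = 1
t=7: ŷ = -0.6 + 3.1·7 = 21.1; e = 20.6 − 21.1 = -0.5
SSE = 2.25 + 1 + 2.25 + 0 + 0.25 + 1 + 0.25 = 7

SSE = 7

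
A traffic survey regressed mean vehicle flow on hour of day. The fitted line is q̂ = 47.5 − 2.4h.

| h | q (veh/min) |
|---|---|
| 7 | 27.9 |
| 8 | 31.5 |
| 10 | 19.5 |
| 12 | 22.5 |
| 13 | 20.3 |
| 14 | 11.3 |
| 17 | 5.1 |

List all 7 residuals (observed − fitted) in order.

h=7: q̂ = 47.5 − 2.4·7 = 30.7; e = 27.9 − 30.7 = -2.8
h=8: q̂ = 47.5 − 2.4·8 = 28.3; e = 31.5 − 28.3 = 3.2
h=10: q̂ = 47.5 − 2.4·10 = 23.5; e = 19.5 − 23.5 = -4
h=12: q̂ = 47.5 − 2.4·12 = 18.7; e = 22.5 − 18.7 = 3.8
h=13: q̂ = 47.5 − 2.4·13 = 16.3; e = 20.3 − 16.3 = 4
h=14: q̂ = 47.5 − 2.4·14 = 13.9; e = 11.3 − 13.9 = -2.6
h=17: q̂ = 47.5 − 2.4·17 = 6.7; e = 5.1 − 6.7 = -1.6

-2.8, 3.2, -4, 3.8, 4, -2.6, -1.6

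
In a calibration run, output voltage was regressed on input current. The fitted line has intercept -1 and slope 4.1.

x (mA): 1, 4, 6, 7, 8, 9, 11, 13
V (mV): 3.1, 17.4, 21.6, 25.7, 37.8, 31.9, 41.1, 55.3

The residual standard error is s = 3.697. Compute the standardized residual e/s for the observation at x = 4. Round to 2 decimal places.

ŷ = -1 + 4.1·4 = 15.4
e = 17.4 − 15.4 = 2
e/s = 2 / 3.697 = 0.54

0.54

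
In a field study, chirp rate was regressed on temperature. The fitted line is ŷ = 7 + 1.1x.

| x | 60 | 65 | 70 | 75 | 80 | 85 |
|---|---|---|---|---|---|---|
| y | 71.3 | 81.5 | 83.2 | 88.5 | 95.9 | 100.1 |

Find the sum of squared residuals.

SSE = 14.5

x=60: ŷ = 7 + 1.1·60 = 73; e = 71.3 − 73 = -1.7
x=65: ŷ = 7 + 1.1·65 = 78.5; e = 81.5 − 78.5 = 3
x=70: ŷ = 7 + 1.1·70 = 84; e = 83.2 − 84 = -0.8
x=75: ŷ = 7 + 1.1·75 = 89.5; e = 88.5 − 89.5 = -1
x=80: ŷ = 7 + 1.1·80 = 95; e = 95.9 − 95 = 0.9
x=85: ŷ = 7 + 1.1·85 = 100.5; e = 100.1 − 100.5 = -0.4
SSE = 2.89 + 9 + 0.64 + 1 + 0.81 + 0.16 = 14.5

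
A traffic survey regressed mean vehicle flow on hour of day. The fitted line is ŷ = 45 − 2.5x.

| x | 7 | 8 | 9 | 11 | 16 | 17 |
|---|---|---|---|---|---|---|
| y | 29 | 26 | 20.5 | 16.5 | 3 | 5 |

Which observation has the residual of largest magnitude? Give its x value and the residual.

x = 17, e = 2.5

x=7: ŷ = 45 − 2.5·7 = 27.5; e = 29 − 27.5 = 1.5
x=8: ŷ = 45 − 2.5·8 = 25; e = 26 − 25 = 1
x=9: ŷ = 45 − 2.5·9 = 22.5; e = 20.5 − 22.5 = -2
x=11: ŷ = 45 − 2.5·11 = 17.5; e = 16.5 − 17.5 = -1
x=16: ŷ = 45 − 2.5·16 = 5; e = 3 − 5 = -2
x=17: ŷ = 45 − 2.5·17 = 2.5; e = 5 − 2.5 = 2.5
Largest |e| is 2.5 at x = 17, residual 2.5.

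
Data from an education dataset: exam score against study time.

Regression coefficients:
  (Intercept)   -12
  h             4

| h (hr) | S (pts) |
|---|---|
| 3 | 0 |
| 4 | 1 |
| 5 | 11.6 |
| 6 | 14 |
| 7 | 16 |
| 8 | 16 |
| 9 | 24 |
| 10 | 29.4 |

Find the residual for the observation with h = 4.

Ŝ = -12 + 4·4 = 4
r = 1 − 4 = -3

r = -3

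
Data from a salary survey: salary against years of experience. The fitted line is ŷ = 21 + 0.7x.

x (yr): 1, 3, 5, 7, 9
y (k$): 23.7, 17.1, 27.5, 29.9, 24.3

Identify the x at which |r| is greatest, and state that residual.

x=1: ŷ = 21 + 0.7·1 = 21.7; r = 23.7 − 21.7 = 2
x=3: ŷ = 21 + 0.7·3 = 23.1; r = 17.1 − 23.1 = -6
x=5: ŷ = 21 + 0.7·5 = 24.5; r = 27.5 − 24.5 = 3
x=7: ŷ = 21 + 0.7·7 = 25.9; r = 29.9 − 25.9 = 4
x=9: ŷ = 21 + 0.7·9 = 27.3; r = 24.3 − 27.3 = -3
Largest |r| is 6 at x = 3, residual -6.

x = 3, r = -6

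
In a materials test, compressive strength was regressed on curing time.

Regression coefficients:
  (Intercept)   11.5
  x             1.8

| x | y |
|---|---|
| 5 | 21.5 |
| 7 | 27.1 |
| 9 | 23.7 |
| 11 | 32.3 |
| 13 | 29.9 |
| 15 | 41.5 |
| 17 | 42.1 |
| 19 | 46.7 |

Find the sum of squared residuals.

SSE = 62

x=5: ŷ = 11.5 + 1.8·5 = 20.5; e = 21.5 − 20.5 = 1
x=7: ŷ = 11.5 + 1.8·7 = 24.1; e = 27.1 − 24.1 = 3
x=9: ŷ = 11.5 + 1.8·9 = 27.7; e = 23.7 − 27.7 = -4
x=11: ŷ = 11.5 + 1.8·11 = 31.3; e = 32.3 − 31.3 = 1
x=13: ŷ = 11.5 + 1.8·13 = 34.9; e = 29.9 − 34.9 = -5
x=15: ŷ = 11.5 + 1.8·15 = 38.5; e = 41.5 − 38.5 = 3
x=17: ŷ = 11.5 + 1.8·17 = 42.1; e = 42.1 − 42.1 = 0
x=19: ŷ = 11.5 + 1.8·19 = 45.7; e = 46.7 − 45.7 = 1
SSE = 1 + 9 + 16 + 1 + 25 + 9 + 0 + 1 = 62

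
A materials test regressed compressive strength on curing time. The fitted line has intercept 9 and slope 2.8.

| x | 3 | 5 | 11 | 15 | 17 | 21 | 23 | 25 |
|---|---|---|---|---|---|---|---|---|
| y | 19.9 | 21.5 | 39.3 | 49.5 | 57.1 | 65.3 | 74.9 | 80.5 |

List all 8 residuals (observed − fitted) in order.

2.5, -1.5, -0.5, -1.5, 0.5, -2.5, 1.5, 1.5

x=3: ŷ = 9 + 2.8·3 = 17.4; r = 19.9 − 17.4 = 2.5
x=5: ŷ = 9 + 2.8·5 = 23; r = 21.5 − 23 = -1.5
x=11: ŷ = 9 + 2.8·11 = 39.8; r = 39.3 − 39.8 = -0.5
x=15: ŷ = 9 + 2.8·15 = 51; r = 49.5 − 51 = -1.5
x=17: ŷ = 9 + 2.8·17 = 56.6; r = 57.1 − 56.6 = 0.5
x=21: ŷ = 9 + 2.8·21 = 67.8; r = 65.3 − 67.8 = -2.5
x=23: ŷ = 9 + 2.8·23 = 73.4; r = 74.9 − 73.4 = 1.5
x=25: ŷ = 9 + 2.8·25 = 79; r = 80.5 − 79 = 1.5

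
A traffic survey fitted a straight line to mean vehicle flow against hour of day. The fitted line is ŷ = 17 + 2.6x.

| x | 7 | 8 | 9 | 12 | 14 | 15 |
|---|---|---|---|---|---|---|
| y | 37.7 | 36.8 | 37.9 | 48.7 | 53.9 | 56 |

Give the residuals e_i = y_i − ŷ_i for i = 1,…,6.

x=7: ŷ = 17 + 2.6·7 = 35.2; e = 37.7 − 35.2 = 2.5
x=8: ŷ = 17 + 2.6·8 = 37.8; e = 36.8 − 37.8 = -1
x=9: ŷ = 17 + 2.6·9 = 40.4; e = 37.9 − 40.4 = -2.5
x=12: ŷ = 17 + 2.6·12 = 48.2; e = 48.7 − 48.2 = 0.5
x=14: ŷ = 17 + 2.6·14 = 53.4; e = 53.9 − 53.4 = 0.5
x=15: ŷ = 17 + 2.6·15 = 56; e = 56 − 56 = 0

2.5, -1, -2.5, 0.5, 0.5, 0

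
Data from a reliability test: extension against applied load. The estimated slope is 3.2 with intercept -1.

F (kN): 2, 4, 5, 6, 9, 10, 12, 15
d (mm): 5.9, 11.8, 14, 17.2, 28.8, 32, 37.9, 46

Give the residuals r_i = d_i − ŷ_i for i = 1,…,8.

0.5, 0, -1, -1, 1, 1, 0.5, -1

F=2: ŷ = -1 + 3.2·2 = 5.4; r = 5.9 − 5.4 = 0.5
F=4: ŷ = -1 + 3.2·4 = 11.8; r = 11.8 − 11.8 = 0
F=5: ŷ = -1 + 3.2·5 = 15; r = 14 − 15 = -1
F=6: ŷ = -1 + 3.2·6 = 18.2; r = 17.2 − 18.2 = -1
F=9: ŷ = -1 + 3.2·9 = 27.8; r = 28.8 − 27.8 = 1
F=10: ŷ = -1 + 3.2·10 = 31; r = 32 − 31 = 1
F=12: ŷ = -1 + 3.2·12 = 37.4; r = 37.9 − 37.4 = 0.5
F=15: ŷ = -1 + 3.2·15 = 47; r = 46 − 47 = -1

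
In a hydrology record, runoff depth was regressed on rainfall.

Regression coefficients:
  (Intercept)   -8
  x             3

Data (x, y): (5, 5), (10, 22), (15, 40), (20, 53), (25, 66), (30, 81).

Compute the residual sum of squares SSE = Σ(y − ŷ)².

x=5: ŷ = -8 + 3·5 = 7; e = 5 − 7 = -2
x=10: ŷ = -8 + 3·10 = 22; e = 22 − 22 = 0
x=15: ŷ = -8 + 3·15 = 37; e = 40 − 37 = 3
x=20: ŷ = -8 + 3·20 = 52; e = 53 − 52 = 1
x=25: ŷ = -8 + 3·25 = 67; e = 66 − 67 = -1
x=30: ŷ = -8 + 3·30 = 82; e = 81 − 82 = -1
SSE = 4 + 0 + 9 + 1 + 1 + 1 = 16

SSE = 16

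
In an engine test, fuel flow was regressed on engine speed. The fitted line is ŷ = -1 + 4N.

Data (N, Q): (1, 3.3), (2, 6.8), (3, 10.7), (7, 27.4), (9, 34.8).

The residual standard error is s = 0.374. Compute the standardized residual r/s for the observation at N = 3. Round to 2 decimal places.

-0.80

ŷ = -1 + 4·3 = 11
r = 10.7 − 11 = -0.3
r/s = -0.3 / 0.374 = -0.80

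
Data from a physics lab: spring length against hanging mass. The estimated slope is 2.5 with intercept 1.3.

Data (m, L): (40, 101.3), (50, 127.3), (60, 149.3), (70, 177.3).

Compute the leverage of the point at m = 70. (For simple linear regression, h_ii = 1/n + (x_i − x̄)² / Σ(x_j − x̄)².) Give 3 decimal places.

h = 0.700

m̄ = (40 + 50 + 60 + 70)/4 = 55
Σ(m − m̄)² = 225 + 25 + 25 + 225 = 500
h = 1/4 + (15)²/500 = 0.25 + 0.45 = 0.700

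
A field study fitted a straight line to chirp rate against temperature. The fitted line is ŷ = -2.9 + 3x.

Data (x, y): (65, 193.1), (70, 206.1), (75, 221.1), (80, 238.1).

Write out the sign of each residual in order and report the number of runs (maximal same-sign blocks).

3 runs

x=65: ŷ = -2.9 + 3·65 = 192.1; e = 193.1 − 192.1 = 1
x=70: ŷ = -2.9 + 3·70 = 207.1; e = 206.1 − 207.1 = -1
x=75: ŷ = -2.9 + 3·75 = 222.1; e = 221.1 − 222.1 = -1
x=80: ŷ = -2.9 + 3·80 = 237.1; e = 238.1 − 237.1 = 1
Signs: + − − +
Runs: +×1, −×2, +×1 → 3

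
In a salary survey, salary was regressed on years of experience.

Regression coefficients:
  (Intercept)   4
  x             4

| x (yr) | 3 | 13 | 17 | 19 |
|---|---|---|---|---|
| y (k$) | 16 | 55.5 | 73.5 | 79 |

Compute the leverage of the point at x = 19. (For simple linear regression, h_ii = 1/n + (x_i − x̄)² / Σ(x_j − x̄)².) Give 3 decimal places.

h = 0.487

x̄ = (3 + 13 + 17 + 19)/4 = 13
Σ(x − x̄)² = 100 + 0 + 16 + 36 = 152
h = 1/4 + (6)²/152 = 0.25 + 0.236842 = 0.487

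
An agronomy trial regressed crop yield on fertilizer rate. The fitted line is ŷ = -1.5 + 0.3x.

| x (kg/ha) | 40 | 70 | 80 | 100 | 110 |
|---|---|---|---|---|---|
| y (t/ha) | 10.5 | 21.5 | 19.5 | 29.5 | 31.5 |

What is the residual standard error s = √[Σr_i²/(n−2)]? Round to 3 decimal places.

x=40: ŷ = -1.5 + 0.3·40 = 10.5; r = 10.5 − 10.5 = 0
x=70: ŷ = -1.5 + 0.3·70 = 19.5; r = 21.5 − 19.5 = 2
x=80: ŷ = -1.5 + 0.3·80 = 22.5; r = 19.5 − 22.5 = -3
x=100: ŷ = -1.5 + 0.3·100 = 28.5; r = 29.5 − 28.5 = 1
x=110: ŷ = -1.5 + 0.3·110 = 31.5; r = 31.5 − 31.5 = 0
SSE = 0 + 4 + 9 + 1 + 0 = 14
s = √(14/3) = √4.66667 ≈ 2.160

s = 2.160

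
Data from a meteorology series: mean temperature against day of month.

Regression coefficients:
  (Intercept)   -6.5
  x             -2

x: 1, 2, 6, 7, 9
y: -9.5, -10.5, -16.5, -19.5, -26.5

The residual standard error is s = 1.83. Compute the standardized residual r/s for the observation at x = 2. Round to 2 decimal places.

ŷ = -6.5 − 2·2 = -10.5
r = -10.5 − (-10.5) = 0
r/s = 0 / 1.83 = 0.00

0.00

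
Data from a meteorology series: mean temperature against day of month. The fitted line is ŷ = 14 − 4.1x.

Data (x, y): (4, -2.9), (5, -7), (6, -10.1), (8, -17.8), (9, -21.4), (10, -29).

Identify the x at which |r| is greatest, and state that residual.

x=4: ŷ = 14 − 4.1·4 = -2.4; r = -2.9 − (-2.4) = -0.5
x=5: ŷ = 14 − 4.1·5 = -6.5; r = -7 − (-6.5) = -0.5
x=6: ŷ = 14 − 4.1·6 = -10.6; r = -10.1 − (-10.6) = 0.5
x=8: ŷ = 14 − 4.1·8 = -18.8; r = -17.8 − (-18.8) = 1
x=9: ŷ = 14 − 4.1·9 = -22.9; r = -21.4 − (-22.9) = 1.5
x=10: ŷ = 14 − 4.1·10 = -27; r = -29 − (-27) = -2
Largest |r| is 2 at x = 10, residual -2.

x = 10, r = -2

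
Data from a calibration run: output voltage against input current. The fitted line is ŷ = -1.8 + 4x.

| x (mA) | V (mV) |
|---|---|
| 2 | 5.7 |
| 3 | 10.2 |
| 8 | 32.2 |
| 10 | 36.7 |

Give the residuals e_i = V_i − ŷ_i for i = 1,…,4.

-0.5, 0, 2, -1.5

x=2: ŷ = -1.8 + 4·2 = 6.2; e = 5.7 − 6.2 = -0.5
x=3: ŷ = -1.8 + 4·3 = 10.2; e = 10.2 − 10.2 = 0
x=8: ŷ = -1.8 + 4·8 = 30.2; e = 32.2 − 30.2 = 2
x=10: ŷ = -1.8 + 4·10 = 38.2; e = 36.7 − 38.2 = -1.5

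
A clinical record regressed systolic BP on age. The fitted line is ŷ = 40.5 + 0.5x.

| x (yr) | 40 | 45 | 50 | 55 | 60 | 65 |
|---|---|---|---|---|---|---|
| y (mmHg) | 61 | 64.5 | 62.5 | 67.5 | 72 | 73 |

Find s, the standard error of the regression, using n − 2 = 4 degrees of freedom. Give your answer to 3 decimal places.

x=40: ŷ = 40.5 + 0.5·40 = 60.5; r = 61 − 60.5 = 0.5
x=45: ŷ = 40.5 + 0.5·45 = 63; r = 64.5 − 63 = 1.5
x=50: ŷ = 40.5 + 0.5·50 = 65.5; r = 62.5 − 65.5 = -3
x=55: ŷ = 40.5 + 0.5·55 = 68; r = 67.5 − 68 = -0.5
x=60: ŷ = 40.5 + 0.5·60 = 70.5; r = 72 − 70.5 = 1.5
x=65: ŷ = 40.5 + 0.5·65 = 73; r = 73 − 73 = 0
SSE = 0.25 + 2.25 + 9 + 0.25 + 2.25 + 0 = 14
s = √(14/4) = √3.5 ≈ 1.871

s = 1.871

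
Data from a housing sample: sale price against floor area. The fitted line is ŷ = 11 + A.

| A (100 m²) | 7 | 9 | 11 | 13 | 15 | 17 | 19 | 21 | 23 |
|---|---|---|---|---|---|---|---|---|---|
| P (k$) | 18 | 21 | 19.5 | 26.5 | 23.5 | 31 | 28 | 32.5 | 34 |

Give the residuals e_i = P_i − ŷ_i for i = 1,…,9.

A=7: ŷ = 11 + 7 = 18; e = 18 − 18 = 0
A=9: ŷ = 11 + 9 = 20; e = 21 − 20 = 1
A=11: ŷ = 11 + 11 = 22; e = 19.5 − 22 = -2.5
A=13: ŷ = 11 + 13 = 24; e = 26.5 − 24 = 2.5
A=15: ŷ = 11 + 15 = 26; e = 23.5 − 26 = -2.5
A=17: ŷ = 11 + 17 = 28; e = 31 − 28 = 3
A=19: ŷ = 11 + 19 = 30; e = 28 − 30 = -2
A=21: ŷ = 11 + 21 = 32; e = 32.5 − 32 = 0.5
A=23: ŷ = 11 + 23 = 34; e = 34 − 34 = 0

0, 1, -2.5, 2.5, -2.5, 3, -2, 0.5, 0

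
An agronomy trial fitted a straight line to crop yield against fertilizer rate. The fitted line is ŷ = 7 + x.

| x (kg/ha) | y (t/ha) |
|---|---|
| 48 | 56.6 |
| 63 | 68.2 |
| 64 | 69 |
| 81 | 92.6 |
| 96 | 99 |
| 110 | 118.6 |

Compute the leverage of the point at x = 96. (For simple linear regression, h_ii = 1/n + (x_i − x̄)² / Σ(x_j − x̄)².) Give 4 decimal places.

h = 0.3018

x̄ = (48 + 63 + 64 + 81 + 96 + 110)/6 = 77
Σ(x − x̄)² = 841 + 196 + 169 + 16 + 361 + 1089 = 2672
h = 1/6 + (19)²/2672 = 0.166667 + 0.135105 = 0.3018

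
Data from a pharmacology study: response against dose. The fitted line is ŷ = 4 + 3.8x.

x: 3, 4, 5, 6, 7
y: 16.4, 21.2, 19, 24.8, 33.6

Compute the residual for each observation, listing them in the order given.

x=3: ŷ = 4 + 3.8·3 = 15.4; e = 16.4 − 15.4 = 1
x=4: ŷ = 4 + 3.8·4 = 19.2; e = 21.2 − 19.2 = 2
x=5: ŷ = 4 + 3.8·5 = 23; e = 19 − 23 = -4
x=6: ŷ = 4 + 3.8·6 = 26.8; e = 24.8 − 26.8 = -2
x=7: ŷ = 4 + 3.8·7 = 30.6; e = 33.6 − 30.6 = 3

1, 2, -4, -2, 3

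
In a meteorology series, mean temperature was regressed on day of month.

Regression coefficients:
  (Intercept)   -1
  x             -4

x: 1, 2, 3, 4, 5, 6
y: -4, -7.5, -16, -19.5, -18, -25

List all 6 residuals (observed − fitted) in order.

1, 1.5, -3, -2.5, 3, 0

x=1: ŷ = -1 − 4·1 = -5; r = -4 − (-5) = 1
x=2: ŷ = -1 − 4·2 = -9; r = -7.5 − (-9) = 1.5
x=3: ŷ = -1 − 4·3 = -13; r = -16 − (-13) = -3
x=4: ŷ = -1 − 4·4 = -17; r = -19.5 − (-17) = -2.5
x=5: ŷ = -1 − 4·5 = -21; r = -18 − (-21) = 3
x=6: ŷ = -1 − 4·6 = -25; r = -25 − (-25) = 0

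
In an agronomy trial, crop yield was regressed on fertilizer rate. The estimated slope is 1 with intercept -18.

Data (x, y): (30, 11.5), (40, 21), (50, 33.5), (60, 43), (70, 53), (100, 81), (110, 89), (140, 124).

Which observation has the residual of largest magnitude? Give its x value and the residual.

x=30: ŷ = -18 + 30 = 12; r = 11.5 − 12 = -0.5
x=40: ŷ = -18 + 40 = 22; r = 21 − 22 = -1
x=50: ŷ = -18 + 50 = 32; r = 33.5 − 32 = 1.5
x=60: ŷ = -18 + 60 = 42; r = 43 − 42 = 1
x=70: ŷ = -18 + 70 = 52; r = 53 − 52 = 1
x=100: ŷ = -18 + 100 = 82; r = 81 − 82 = -1
x=110: ŷ = -18 + 110 = 92; r = 89 − 92 = -3
x=140: ŷ = -18 + 140 = 122; r = 124 − 122 = 2
Largest |r| is 3 at x = 110, residual -3.

x = 110, r = -3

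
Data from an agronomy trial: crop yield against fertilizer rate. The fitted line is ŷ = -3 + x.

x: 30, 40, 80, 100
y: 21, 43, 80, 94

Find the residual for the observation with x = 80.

r = 3

ŷ = -3 + 80 = 77
r = 80 − 77 = 3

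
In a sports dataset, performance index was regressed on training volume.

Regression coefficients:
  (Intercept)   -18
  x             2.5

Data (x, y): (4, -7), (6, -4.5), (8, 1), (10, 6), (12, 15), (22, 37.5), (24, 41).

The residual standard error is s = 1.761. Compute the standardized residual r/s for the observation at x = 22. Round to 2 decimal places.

ŷ = -18 + 2.5·22 = 37
r = 37.5 − 37 = 0.5
r/s = 0.5 / 1.761 = 0.28

0.28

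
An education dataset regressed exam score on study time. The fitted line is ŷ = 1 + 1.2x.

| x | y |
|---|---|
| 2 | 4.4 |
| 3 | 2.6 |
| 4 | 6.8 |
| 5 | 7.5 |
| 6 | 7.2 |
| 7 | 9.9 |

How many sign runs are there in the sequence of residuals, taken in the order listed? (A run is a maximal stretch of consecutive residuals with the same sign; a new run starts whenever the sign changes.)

x=2: ŷ = 1 + 1.2·2 = 3.4; r = 4.4 − 3.4 = 1
x=3: ŷ = 1 + 1.2·3 = 4.6; r = 2.6 − 4.6 = -2
x=4: ŷ = 1 + 1.2·4 = 5.8; r = 6.8 − 5.8 = 1
x=5: ŷ = 1 + 1.2·5 = 7; r = 7.5 − 7 = 0.5
x=6: ŷ = 1 + 1.2·6 = 8.2; r = 7.2 − 8.2 = -1
x=7: ŷ = 1 + 1.2·7 = 9.4; r = 9.9 − 9.4 = 0.5
Signs: + − + + − +
Runs: +×1, −×1, +×2, −×1, +×1 → 5

5 runs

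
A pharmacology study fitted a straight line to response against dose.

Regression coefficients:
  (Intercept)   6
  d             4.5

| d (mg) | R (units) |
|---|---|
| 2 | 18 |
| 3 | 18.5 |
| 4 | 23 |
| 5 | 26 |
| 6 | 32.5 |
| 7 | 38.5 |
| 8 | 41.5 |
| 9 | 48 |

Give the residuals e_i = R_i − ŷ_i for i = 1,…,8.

d=2: ŷ = 6 + 4.5·2 = 15; e = 18 − 15 = 3
d=3: ŷ = 6 + 4.5·3 = 19.5; e = 18.5 − 19.5 = -1
d=4: ŷ = 6 + 4.5·4 = 24; e = 23 − 24 = -1
d=5: ŷ = 6 + 4.5·5 = 28.5; e = 26 − 28.5 = -2.5
d=6: ŷ = 6 + 4.5·6 = 33; e = 32.5 − 33 = -0.5
d=7: ŷ = 6 + 4.5·7 = 37.5; e = 38.5 − 37.5 = 1
d=8: ŷ = 6 + 4.5·8 = 42; e = 41.5 − 42 = -0.5
d=9: ŷ = 6 + 4.5·9 = 46.5; e = 48 − 46.5 = 1.5

3, -1, -1, -2.5, -0.5, 1, -0.5, 1.5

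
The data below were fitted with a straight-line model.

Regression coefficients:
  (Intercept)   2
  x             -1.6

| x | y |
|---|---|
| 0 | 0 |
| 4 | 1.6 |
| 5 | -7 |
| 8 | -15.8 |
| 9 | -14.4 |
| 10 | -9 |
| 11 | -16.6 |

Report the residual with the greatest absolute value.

e = 6

x=0: ŷ = 2 − 1.6·0 = 2; e = 0 − 2 = -2
x=4: ŷ = 2 − 1.6·4 = -4.4; e = 1.6 − (-4.4) = 6
x=5: ŷ = 2 − 1.6·5 = -6; e = -7 − (-6) = -1
x=8: ŷ = 2 − 1.6·8 = -10.8; e = -15.8 − (-10.8) = -5
x=9: ŷ = 2 − 1.6·9 = -12.4; e = -14.4 − (-12.4) = -2
x=10: ŷ = 2 − 1.6·10 = -14; e = -9 − (-14) = 5
x=11: ŷ = 2 − 1.6·11 = -15.6; e = -16.6 − (-15.6) = -1
Largest |e| is 6 at x = 4, residual 6.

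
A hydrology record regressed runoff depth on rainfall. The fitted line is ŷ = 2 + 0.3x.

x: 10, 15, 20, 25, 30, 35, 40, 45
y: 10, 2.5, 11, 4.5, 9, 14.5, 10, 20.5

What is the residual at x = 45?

e = 5

ŷ = 2 + 0.3·45 = 15.5
e = 20.5 − 15.5 = 5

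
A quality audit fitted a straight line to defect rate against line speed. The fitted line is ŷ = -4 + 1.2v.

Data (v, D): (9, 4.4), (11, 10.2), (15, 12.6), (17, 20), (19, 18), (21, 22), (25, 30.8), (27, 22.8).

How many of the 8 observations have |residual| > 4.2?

v=9: ŷ = -4 + 1.2·9 = 6.8; r = 4.4 − 6.8 = -2.4
v=11: ŷ = -4 + 1.2·11 = 9.2; r = 10.2 − 9.2 = 1
v=15: ŷ = -4 + 1.2·15 = 14; r = 12.6 − 14 = -1.4
v=17: ŷ = -4 + 1.2·17 = 16.4; r = 20 − 16.4 = 3.6
v=19: ŷ = -4 + 1.2·19 = 18.8; r = 18 − 18.8 = -0.8
v=21: ŷ = -4 + 1.2·21 = 21.2; r = 22 − 21.2 = 0.8
v=25: ŷ = -4 + 1.2·25 = 26; r = 30.8 − 26 = 4.8
v=27: ŷ = -4 + 1.2·27 = 28.4; r = 22.8 − 28.4 = -5.6
|r| > 4.2: v=25 (|r|=4.8), v=27 (|r|=5.6) → 2

2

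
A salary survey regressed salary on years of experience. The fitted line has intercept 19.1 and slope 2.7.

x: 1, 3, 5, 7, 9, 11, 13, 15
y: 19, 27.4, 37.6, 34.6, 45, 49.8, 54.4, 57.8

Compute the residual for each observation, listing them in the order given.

-2.8, 0.2, 5, -3.4, 1.6, 1, 0.2, -1.8

x=1: ŷ = 19.1 + 2.7·1 = 21.8; e = 19 − 21.8 = -2.8
x=3: ŷ = 19.1 + 2.7·3 = 27.2; e = 27.4 − 27.2 = 0.2
x=5: ŷ = 19.1 + 2.7·5 = 32.6; e = 37.6 − 32.6 = 5
x=7: ŷ = 19.1 + 2.7·7 = 38; e = 34.6 − 38 = -3.4
x=9: ŷ = 19.1 + 2.7·9 = 43.4; e = 45 − 43.4 = 1.6
x=11: ŷ = 19.1 + 2.7·11 = 48.8; e = 49.8 − 48.8 = 1
x=13: ŷ = 19.1 + 2.7·13 = 54.2; e = 54.4 − 54.2 = 0.2
x=15: ŷ = 19.1 + 2.7·15 = 59.6; e = 57.8 − 59.6 = -1.8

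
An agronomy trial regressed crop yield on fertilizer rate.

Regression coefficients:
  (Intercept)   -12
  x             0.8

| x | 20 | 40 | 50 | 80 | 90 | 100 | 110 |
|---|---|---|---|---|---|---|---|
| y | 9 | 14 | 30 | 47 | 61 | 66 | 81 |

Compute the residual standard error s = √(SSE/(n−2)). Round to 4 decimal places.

x=20: ŷ = -12 + 0.8·20 = 4; r = 9 − 4 = 5
x=40: ŷ = -12 + 0.8·40 = 20; r = 14 − 20 = -6
x=50: ŷ = -12 + 0.8·50 = 28; r = 30 − 28 = 2
x=80: ŷ = -12 + 0.8·80 = 52; r = 47 − 52 = -5
x=90: ŷ = -12 + 0.8·90 = 60; r = 61 − 60 = 1
x=100: ŷ = -12 + 0.8·100 = 68; r = 66 − 68 = -2
x=110: ŷ = -12 + 0.8·110 = 76; r = 81 − 76 = 5
SSE = 25 + 36 + 4 + 25 + 1 + 4 + 25 = 120
s = √(120/5) = √24 ≈ 4.8990

s = 4.8990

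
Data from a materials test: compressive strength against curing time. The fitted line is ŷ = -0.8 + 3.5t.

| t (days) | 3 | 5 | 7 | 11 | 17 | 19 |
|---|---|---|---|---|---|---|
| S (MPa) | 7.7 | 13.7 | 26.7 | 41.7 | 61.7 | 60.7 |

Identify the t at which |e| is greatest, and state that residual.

t = 19, e = -5

t=3: ŷ = -0.8 + 3.5·3 = 9.7; e = 7.7 − 9.7 = -2
t=5: ŷ = -0.8 + 3.5·5 = 16.7; e = 13.7 − 16.7 = -3
t=7: ŷ = -0.8 + 3.5·7 = 23.7; e = 26.7 − 23.7 = 3
t=11: ŷ = -0.8 + 3.5·11 = 37.7; e = 41.7 − 37.7 = 4
t=17: ŷ = -0.8 + 3.5·17 = 58.7; e = 61.7 − 58.7 = 3
t=19: ŷ = -0.8 + 3.5·19 = 65.7; e = 60.7 − 65.7 = -5
Largest |e| is 5 at t = 19, residual -5.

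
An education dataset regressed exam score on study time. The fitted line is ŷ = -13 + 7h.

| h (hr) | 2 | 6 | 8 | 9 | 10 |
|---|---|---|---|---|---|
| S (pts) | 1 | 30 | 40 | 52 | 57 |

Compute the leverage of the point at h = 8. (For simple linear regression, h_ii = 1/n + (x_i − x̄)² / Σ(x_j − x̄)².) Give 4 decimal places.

h = 0.2250

h̄ = (2 + 6 + 8 + 9 + 10)/5 = 7
Σ(h − h̄)² = 25 + 1 + 1 + 4 + 9 = 40
h = 1/5 + (1)²/40 = 0.2 + 0.025 = 0.2250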